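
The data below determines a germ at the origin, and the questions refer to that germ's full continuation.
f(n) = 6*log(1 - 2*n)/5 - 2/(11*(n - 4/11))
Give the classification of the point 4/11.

The point is a pole of order 1.

The denominator factor n - 4/11 vanishes at 4/11 and appears to the power 1; the numerator there equals -2/11, nonzero, and no other factor vanishes.
The branch terms are analytic at this point.
Hence a pole whose order is the multiplicity, 1.


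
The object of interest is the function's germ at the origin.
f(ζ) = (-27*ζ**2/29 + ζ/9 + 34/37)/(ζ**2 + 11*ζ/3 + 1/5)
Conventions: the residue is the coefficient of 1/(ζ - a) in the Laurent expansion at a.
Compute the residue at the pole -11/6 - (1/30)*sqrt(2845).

The residue is 460/261 + (776017/27474165)*sqrt(2845).

The factor ζ**2 + 11*ζ/3 + 1/5 splits as (ζ - a)(ζ - a') with a = -11/6 - (1/30)*sqrt(2845), a' = -11/6 + (1/30)*sqrt(2845). At the order-1 pole a set g(ζ) = (ζ - a)*f(ζ) = [-27*ζ**2/29 + ζ/9 + 34/37] / (ζ - a').
Simple pole: residue = g(a) at a = -11/6 - (1/30)*sqrt(2845), which is 460/261 + (776017/27474165)*sqrt(2845).


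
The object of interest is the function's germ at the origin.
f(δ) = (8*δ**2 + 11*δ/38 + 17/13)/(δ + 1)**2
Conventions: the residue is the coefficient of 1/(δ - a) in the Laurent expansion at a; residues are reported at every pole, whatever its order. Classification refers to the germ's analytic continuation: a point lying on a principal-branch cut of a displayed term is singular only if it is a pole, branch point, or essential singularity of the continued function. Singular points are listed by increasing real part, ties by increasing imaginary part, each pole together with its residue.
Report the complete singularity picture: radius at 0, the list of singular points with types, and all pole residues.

Radius of convergence at 0: 1.
At -1: a pole of order 2; residue -597/38.

Denominator factor (δ + 1)^2: pole of order 2 at -1, modulus 1.
The radius of convergence is the smallest modulus among the singular points: 1.
At the order-2 pole -1 set g(δ) = (δ - (-1))^2*f(δ) = 8*δ**2 + 11*δ/38 + 17/13.
Order-2 pole: residue = g'(a); g'(-1) = -597/38, so the residue is -597/38.


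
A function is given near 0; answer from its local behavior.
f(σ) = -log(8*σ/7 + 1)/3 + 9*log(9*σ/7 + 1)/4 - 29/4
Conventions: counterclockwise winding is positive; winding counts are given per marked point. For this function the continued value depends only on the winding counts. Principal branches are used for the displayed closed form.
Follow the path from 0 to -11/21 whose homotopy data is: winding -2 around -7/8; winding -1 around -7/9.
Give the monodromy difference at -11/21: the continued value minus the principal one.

The rational part is single-valued and drops out of the difference; each branch term changes only by its own monodromy.
(-1/3)*log(1 - σ/(-7/8)): each positive loop around -7/8 adds 2*pi*i to the log, so winding -2 contributes (-1/3)*(-2)*2*pi*i = (4/3)*pi*i.
(9/4)*log(1 - σ/(-7/9)): each positive loop around -7/9 adds 2*pi*i to the log, so winding -1 contributes (9/4)*(-1)*2*pi*i = -(9/2)*pi*i.
Summing the contributions at σ = -11/21 gives -(19/6)*pi*i.

Continued minus principal equals -(19/6)*pi*i.


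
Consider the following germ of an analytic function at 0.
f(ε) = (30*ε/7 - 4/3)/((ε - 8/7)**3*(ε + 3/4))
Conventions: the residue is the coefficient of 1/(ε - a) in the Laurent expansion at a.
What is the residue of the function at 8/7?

The residue is -299488/446631.

At the order-3 pole 8/7 set g(ε) = (ε - (8/7))^3*f(ε) = (30*ε/7 - 4/3)/(ε + 3/4).
Order-3 pole: residue = g''(a)/2; g''(8/7) = -598976/446631, so the residue is -299488/446631.


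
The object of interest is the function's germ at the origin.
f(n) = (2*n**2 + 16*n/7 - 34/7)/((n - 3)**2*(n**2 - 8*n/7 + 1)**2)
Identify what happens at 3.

The denominator factor n - 3 vanishes at 3 and appears to the power 2; the numerator there equals 20, nonzero, and no other factor vanishes.
Hence a pole whose order is the multiplicity, 2.

The point is a pole of order 2.


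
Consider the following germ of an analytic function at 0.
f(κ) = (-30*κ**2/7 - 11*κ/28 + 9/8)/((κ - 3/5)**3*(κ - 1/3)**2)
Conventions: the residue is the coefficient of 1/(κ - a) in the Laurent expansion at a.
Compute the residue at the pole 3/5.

At the order-3 pole 3/5 set g(κ) = (κ - (3/5))^3*f(κ) = (-30*κ**2/7 - 11*κ/28 + 9/8)/(κ - 1/3)**2.
Order-3 pole: residue = g''(a)/2; g''(3/5) = 1947375/7168, so the residue is 1947375/14336.

The residue is 1947375/14336.


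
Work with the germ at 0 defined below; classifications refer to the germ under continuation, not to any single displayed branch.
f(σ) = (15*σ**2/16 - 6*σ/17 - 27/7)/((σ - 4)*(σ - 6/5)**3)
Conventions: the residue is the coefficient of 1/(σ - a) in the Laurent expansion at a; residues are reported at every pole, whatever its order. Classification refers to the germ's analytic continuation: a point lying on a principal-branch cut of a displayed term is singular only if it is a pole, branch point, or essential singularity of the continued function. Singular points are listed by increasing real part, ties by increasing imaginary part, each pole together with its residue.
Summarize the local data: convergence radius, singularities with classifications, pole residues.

Denominator factor (σ - 6/5)^3: pole of order 3 at 6/5, modulus 6/5.
Denominator factor (σ - 4): pole of order 1 at 4, modulus 4.
The radius of convergence is the smallest modulus among the singular points: 6/5.
At the order-3 pole 6/5 set g(σ) = (σ - (6/5))^3*f(σ) = (15*σ**2/16 - 6*σ/17 - 27/7)/(σ - 4).
Order-3 pole: residue = g''(a)/2; g''(6/5) = -72375/81634, so the residue is -72375/163268.
At the order-1 pole 4 set g(σ) = (σ - (4))*f(σ) = (15*σ**2/16 - 6*σ/17 - 27/7)/(σ - 6/5)**3.
Simple pole: residue = g(a) at a = 4, which is 72375/163268.
List the singular points by increasing real part (a conjugate pair: the negative imaginary part first).

Radius of convergence at 0: 6/5.
At 6/5: a pole of order 3; residue -72375/163268.
At 4: a pole of order 1; residue 72375/163268.


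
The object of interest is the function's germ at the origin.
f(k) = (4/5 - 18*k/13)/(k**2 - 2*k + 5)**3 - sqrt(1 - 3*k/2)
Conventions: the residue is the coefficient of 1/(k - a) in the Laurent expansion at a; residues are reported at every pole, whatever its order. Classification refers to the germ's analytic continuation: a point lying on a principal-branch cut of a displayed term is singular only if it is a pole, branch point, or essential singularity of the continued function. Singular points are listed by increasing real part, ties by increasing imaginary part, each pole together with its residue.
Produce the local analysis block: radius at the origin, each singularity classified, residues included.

Denominator factor (k**2 - 2*k + 5)^3: discriminant -16, complex-conjugate roots (1) + (2)*i and (1) - (2)*i; poles of order 3, moduli sqrt(5) and sqrt(5).
Branch term (-1)*sqrt(1 - k/(2/3)): its argument vanishes at k = 2/3, a square-root branch point, modulus 2/3.
The radius of convergence is the smallest modulus among the singular points: 2/3.
The branch term is analytic at (1) - (2)*i and contributes nothing to the residue; only the rational part matters.
The factor k**2 - 2*k + 5 splits as (k - a)(k - a') with a = (1) - (2)*i, a' = (1) + (2)*i. At the order-3 pole a set g(k) = (k - a)^3*(rational part) = [4/5 - 18*k/13] / (k - a')^3.
Order-3 pole: residue = g''(a)/2; g''((1) - (2)*i) = -(57/8320)*i, so the residue is -(57/16640)*i.
The branch term is analytic at (1) + (2)*i and contributes nothing to the residue; only the rational part matters.
The factor k**2 - 2*k + 5 splits as (k - a)(k - a') with a = (1) + (2)*i, a' = (1) - (2)*i. At the order-3 pole a set g(k) = (k - a)^3*(rational part) = [4/5 - 18*k/13] / (k - a')^3.
Order-3 pole: residue = g''(a)/2; g''((1) + (2)*i) = (57/8320)*i, so the residue is (57/16640)*i.
List the singular points by increasing real part (a conjugate pair: the negative imaginary part first).

Radius of convergence at 0: 2/3.
At 2/3: an algebraic (square-root) branch point.
At (1) - (2)*i: a pole of order 3; residue -(57/16640)*i.
At (1) + (2)*i: a pole of order 3; residue (57/16640)*i.


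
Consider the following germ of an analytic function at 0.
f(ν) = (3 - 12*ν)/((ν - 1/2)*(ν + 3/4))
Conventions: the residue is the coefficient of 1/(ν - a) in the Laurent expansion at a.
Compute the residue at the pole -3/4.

The residue is -48/5.

At the order-1 pole -3/4 set g(ν) = (ν - (-3/4))*f(ν) = (3 - 12*ν)/(ν - 1/2).
Simple pole: residue = g(a) at a = -3/4, which is -48/5.


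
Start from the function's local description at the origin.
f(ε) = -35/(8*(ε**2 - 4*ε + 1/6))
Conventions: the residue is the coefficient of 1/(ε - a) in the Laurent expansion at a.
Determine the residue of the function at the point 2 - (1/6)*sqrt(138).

The residue is (35/368)*sqrt(138).

The factor ε**2 - 4*ε + 1/6 splits as (ε - a)(ε - a') with a = 2 - (1/6)*sqrt(138), a' = 2 + (1/6)*sqrt(138). At the order-1 pole a set g(ε) = (ε - a)*f(ε) = [-35/8] / (ε - a').
Simple pole: residue = g(a) at a = 2 - (1/6)*sqrt(138), which is (35/368)*sqrt(138).


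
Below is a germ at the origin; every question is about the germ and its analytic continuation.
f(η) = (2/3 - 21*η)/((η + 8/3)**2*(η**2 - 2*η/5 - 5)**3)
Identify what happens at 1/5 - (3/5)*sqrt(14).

The denominator factor η**2 - 2*η/5 - 5 vanishes at 1/5 - (3/5)*sqrt(14) and appears to the power 3; the numerator there equals -53/15 + (63/5)*sqrt(14), nonzero, and no other factor vanishes.
Hence a pole whose order is the multiplicity, 3.

The point is a pole of order 3.


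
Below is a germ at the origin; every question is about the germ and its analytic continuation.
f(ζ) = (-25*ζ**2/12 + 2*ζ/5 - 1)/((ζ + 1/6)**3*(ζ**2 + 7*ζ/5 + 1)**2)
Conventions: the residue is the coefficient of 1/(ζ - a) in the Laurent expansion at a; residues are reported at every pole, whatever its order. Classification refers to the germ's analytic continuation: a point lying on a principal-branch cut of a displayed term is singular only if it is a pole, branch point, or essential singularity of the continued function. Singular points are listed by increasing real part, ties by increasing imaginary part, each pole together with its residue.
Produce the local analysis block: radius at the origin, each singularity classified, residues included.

Radius of convergence at 0: 1/6.
At (-7/10) - ((1/10)*sqrt(51))*i: a pole of order 2; residue (2740616370/418161601) - ((7828490/120848702689)*sqrt(51))*i.
At (-7/10) + ((1/10)*sqrt(51))*i: a pole of order 2; residue (2740616370/418161601) + ((7828490/120848702689)*sqrt(51))*i.
At -1/6: a pole of order 3; residue -5481232740/418161601.


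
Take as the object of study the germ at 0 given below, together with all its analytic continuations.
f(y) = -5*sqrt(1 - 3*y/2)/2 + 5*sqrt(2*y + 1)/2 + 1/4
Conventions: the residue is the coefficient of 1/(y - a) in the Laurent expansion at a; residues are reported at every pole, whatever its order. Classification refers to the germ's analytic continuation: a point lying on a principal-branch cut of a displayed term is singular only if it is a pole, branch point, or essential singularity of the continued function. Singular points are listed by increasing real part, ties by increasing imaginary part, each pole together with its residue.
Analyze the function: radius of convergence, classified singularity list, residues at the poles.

Branch term (-5/2)*sqrt(1 - y/(2/3)): its argument vanishes at y = 2/3, a square-root branch point, modulus 2/3.
Branch term (5/2)*sqrt(1 - y/(-1/2)): its argument vanishes at y = -1/2, a square-root branch point, modulus 1/2.
The radius of convergence is the smallest modulus among the singular points: 1/2.
List the singular points by increasing real part (a conjugate pair: the negative imaginary part first).

Radius of convergence at 0: 1/2.
At -1/2: an algebraic (square-root) branch point.
At 2/3: an algebraic (square-root) branch point.


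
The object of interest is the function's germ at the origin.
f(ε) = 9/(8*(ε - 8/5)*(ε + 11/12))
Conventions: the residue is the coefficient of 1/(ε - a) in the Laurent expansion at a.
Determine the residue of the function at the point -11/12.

The residue is -135/302.

At the order-1 pole -11/12 set g(ε) = (ε - (-11/12))*f(ε) = 9/(8*(ε - 8/5)).
Simple pole: residue = g(a) at a = -11/12, which is -135/302.


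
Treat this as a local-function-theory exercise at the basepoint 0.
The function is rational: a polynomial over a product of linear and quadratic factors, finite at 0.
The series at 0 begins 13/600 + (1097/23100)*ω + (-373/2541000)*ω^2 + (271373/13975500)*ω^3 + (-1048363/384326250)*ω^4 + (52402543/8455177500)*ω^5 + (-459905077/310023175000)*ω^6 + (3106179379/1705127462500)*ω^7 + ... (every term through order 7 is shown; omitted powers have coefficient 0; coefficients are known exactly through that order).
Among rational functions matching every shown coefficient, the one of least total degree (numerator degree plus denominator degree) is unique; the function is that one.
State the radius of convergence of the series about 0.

No rational of total degree below 5 reproduces all 8 coefficients; solving the [1/4] Pade equations on them gives f(ω) = (9*ω/7 + 13/24)/(ω**2 - 5*ω/11 - 5)**2, whose expansion matches every shown term.
Denominator factor (ω**2 - 5*ω/11 - 5)^2: discriminant 2445/121, real irrational roots 5/22 + (1/22)*sqrt(2445) and 5/22 - (1/22)*sqrt(2445); poles of order 2, moduli 5/22 + (1/22)*sqrt(2445) and -5/22 + (1/22)*sqrt(2445).
The radius of convergence is the smallest modulus among the singular points: -5/22 + (1/22)*sqrt(2445).

The radius of convergence is -5/22 + (1/22)*sqrt(2445).


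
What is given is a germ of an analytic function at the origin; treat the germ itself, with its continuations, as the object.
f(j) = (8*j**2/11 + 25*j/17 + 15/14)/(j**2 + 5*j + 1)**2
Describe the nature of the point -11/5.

The point is a regular point.

Denominator factors: j**2 + 5*j + 1 = -129/25 at j = -11/5 — none vanishes.
So the germ continues analytically to -11/5.


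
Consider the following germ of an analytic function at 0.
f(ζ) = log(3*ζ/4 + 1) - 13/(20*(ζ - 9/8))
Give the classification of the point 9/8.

The point is a pole of order 1.

The denominator factor ζ - 9/8 vanishes at 9/8 and appears to the power 1; the numerator there equals -13/20, nonzero, and no other factor vanishes.
The branch terms are analytic at this point.
Hence a pole whose order is the multiplicity, 1.


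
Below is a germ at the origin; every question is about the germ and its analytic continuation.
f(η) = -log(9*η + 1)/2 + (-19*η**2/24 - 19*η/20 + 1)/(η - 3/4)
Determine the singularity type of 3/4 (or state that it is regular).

The denominator factor η - 3/4 vanishes at 3/4 and appears to the power 1; the numerator there equals -101/640, nonzero, and no other factor vanishes.
The branch terms are analytic at this point.
Hence a pole whose order is the multiplicity, 1.

The point is a pole of order 1.


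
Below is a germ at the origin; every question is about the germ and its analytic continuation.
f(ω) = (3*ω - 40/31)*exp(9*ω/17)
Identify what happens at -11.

There is no denominator, hence no pole anywhere.
The factor exp(9*ω/17) is entire.
So the germ continues analytically to -11.

The point is a regular point.


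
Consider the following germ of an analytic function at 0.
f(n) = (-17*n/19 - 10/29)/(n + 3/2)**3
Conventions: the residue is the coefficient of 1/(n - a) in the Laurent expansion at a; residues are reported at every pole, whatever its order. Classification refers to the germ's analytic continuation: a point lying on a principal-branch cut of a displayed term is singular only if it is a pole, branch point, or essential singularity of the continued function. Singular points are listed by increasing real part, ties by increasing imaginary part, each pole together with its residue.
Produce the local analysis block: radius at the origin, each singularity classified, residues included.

Denominator factor (n + 3/2)^3: pole of order 3 at -3/2, modulus 3/2.
The radius of convergence is the smallest modulus among the singular points: 3/2.
At the order-3 pole -3/2 set g(n) = (n - (-3/2))^3*f(n) = -17*n/19 - 10/29.
Order-3 pole: residue = g''(a)/2; g''(-3/2) = 0, so the residue is 0.

Radius of convergence at 0: 3/2.
At -3/2: a pole of order 3; residue 0.


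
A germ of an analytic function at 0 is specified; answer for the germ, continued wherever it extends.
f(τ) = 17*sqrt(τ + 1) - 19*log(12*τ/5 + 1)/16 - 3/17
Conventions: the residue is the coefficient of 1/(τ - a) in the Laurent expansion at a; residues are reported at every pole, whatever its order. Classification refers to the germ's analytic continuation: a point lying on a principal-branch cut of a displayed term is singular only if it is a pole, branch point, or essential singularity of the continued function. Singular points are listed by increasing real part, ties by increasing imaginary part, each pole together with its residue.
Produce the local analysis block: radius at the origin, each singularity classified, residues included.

Radius of convergence at 0: 5/12.
At -1: an algebraic (square-root) branch point.
At -5/12: a logarithmic branch point.

Branch term (-19/16)*log(1 - τ/(-5/12)): its argument vanishes at τ = -5/12, a logarithmic branch point, modulus 5/12.
Branch term (17)*sqrt(1 - τ/(-1)): its argument vanishes at τ = -1, a square-root branch point, modulus 1.
The radius of convergence is the smallest modulus among the singular points: 5/12.
List the singular points by increasing real part (a conjugate pair: the negative imaginary part first).


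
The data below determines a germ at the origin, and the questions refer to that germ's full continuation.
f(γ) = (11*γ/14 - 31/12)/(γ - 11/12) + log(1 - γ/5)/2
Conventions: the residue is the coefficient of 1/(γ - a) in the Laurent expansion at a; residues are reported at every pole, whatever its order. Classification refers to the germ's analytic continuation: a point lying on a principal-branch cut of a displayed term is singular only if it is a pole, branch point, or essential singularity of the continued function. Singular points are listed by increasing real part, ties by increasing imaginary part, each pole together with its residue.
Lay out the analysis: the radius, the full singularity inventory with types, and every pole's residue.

Denominator factor (γ - 11/12): pole of order 1 at 11/12, modulus 11/12.
Branch term (1/2)*log(1 - γ/(5)): its argument vanishes at γ = 5, a logarithmic branch point, modulus 5.
The radius of convergence is the smallest modulus among the singular points: 11/12.
The branch term is analytic at 11/12 and contributes nothing to the residue; only the rational part matters.
At the order-1 pole 11/12 set g(γ) = (γ - (11/12))*(rational part) = 11*γ/14 - 31/12.
Simple pole: residue = g(a) at a = 11/12, which is -313/168.
List the singular points by increasing real part (a conjugate pair: the negative imaginary part first).

Radius of convergence at 0: 11/12.
At 11/12: a pole of order 1; residue -313/168.
At 5: a logarithmic branch point.


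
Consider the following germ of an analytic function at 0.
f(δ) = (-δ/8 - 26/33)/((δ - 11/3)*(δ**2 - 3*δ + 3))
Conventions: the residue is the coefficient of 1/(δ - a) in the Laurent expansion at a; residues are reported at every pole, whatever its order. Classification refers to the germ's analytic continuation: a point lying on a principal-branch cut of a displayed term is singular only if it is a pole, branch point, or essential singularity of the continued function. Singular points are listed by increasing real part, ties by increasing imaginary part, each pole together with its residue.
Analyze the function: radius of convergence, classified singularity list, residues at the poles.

Denominator factor (δ**2 - 3*δ + 3): discriminant -3, complex-conjugate roots (3/2) + ((1/2)*sqrt(3))*i and (3/2) - ((1/2)*sqrt(3))*i; poles of order 1, moduli sqrt(3) and sqrt(3).
Denominator factor (δ - 11/3): pole of order 1 at 11/3, modulus 11/3.
The radius of convergence is the smallest modulus among the singular points: sqrt(3).
The factor δ**2 - 3*δ + 3 splits as (δ - a)(δ - a') with a = (3/2) - ((1/2)*sqrt(3))*i, a' = (3/2) + ((1/2)*sqrt(3))*i. At the order-1 pole a set g(δ) = (δ - a)*f(δ) = [(-δ/8 - 26/33)/(δ - 11/3)] / (δ - a').
Simple pole: residue = g(a) at a = (3/2) - ((1/2)*sqrt(3))*i, which is (141/1232) + ((457/3696)*sqrt(3))*i.
The factor δ**2 - 3*δ + 3 splits as (δ - a)(δ - a') with a = (3/2) + ((1/2)*sqrt(3))*i, a' = (3/2) - ((1/2)*sqrt(3))*i. At the order-1 pole a set g(δ) = (δ - a)*f(δ) = [(-δ/8 - 26/33)/(δ - 11/3)] / (δ - a').
Simple pole: residue = g(a) at a = (3/2) + ((1/2)*sqrt(3))*i, which is (141/1232) - ((457/3696)*sqrt(3))*i.
At the order-1 pole 11/3 set g(δ) = (δ - (11/3))*f(δ) = (-δ/8 - 26/33)/(δ**2 - 3*δ + 3).
Simple pole: residue = g(a) at a = 11/3, which is -141/616.
List the singular points by increasing real part (a conjugate pair: the negative imaginary part first).

Radius of convergence at 0: sqrt(3).
At (3/2) - ((1/2)*sqrt(3))*i: a pole of order 1; residue (141/1232) + ((457/3696)*sqrt(3))*i.
At (3/2) + ((1/2)*sqrt(3))*i: a pole of order 1; residue (141/1232) - ((457/3696)*sqrt(3))*i.
At 11/3: a pole of order 1; residue -141/616.


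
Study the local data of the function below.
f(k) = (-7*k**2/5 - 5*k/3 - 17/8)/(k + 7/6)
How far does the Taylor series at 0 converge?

Denominator factor (k + 7/6): pole of order 1 at -7/6, modulus 7/6.
The radius of convergence is the smallest modulus among the singular points: 7/6.

The radius of convergence is 7/6.


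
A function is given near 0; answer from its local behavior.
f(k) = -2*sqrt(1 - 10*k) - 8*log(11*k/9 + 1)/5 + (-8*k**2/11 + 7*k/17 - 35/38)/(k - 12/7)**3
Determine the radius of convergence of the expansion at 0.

Denominator factor (k - 12/7)^3: pole of order 3 at 12/7, modulus 12/7.
Branch term (-8/5)*log(1 - k/(-9/11)): its argument vanishes at k = -9/11, a logarithmic branch point, modulus 9/11.
Branch term (-2)*sqrt(1 - k/(1/10)): its argument vanishes at k = 1/10, a square-root branch point, modulus 1/10.
The radius of convergence is the smallest modulus among the singular points: 1/10.

The radius of convergence is 1/10.


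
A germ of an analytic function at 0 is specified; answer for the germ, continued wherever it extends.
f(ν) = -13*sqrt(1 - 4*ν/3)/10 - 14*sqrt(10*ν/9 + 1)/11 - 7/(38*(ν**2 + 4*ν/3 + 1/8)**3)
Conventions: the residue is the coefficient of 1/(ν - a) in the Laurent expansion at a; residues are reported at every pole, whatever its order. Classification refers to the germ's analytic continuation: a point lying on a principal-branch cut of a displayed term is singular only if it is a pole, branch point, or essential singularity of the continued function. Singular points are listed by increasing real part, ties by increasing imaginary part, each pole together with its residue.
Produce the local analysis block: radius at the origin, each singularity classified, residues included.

Radius of convergence at 0: 2/3 - (1/12)*sqrt(46).
At -2/3 - (1/12)*sqrt(46): a pole of order 3; residue (20412/231173)*sqrt(46).
At -9/10: an algebraic (square-root) branch point.
At -2/3 + (1/12)*sqrt(46): a pole of order 3; residue -(20412/231173)*sqrt(46).
At 3/4: an algebraic (square-root) branch point.

Denominator factor (ν**2 + 4*ν/3 + 1/8)^3: discriminant 23/18, real irrational roots -2/3 + (1/12)*sqrt(46) and -2/3 - (1/12)*sqrt(46); poles of order 3, moduli 2/3 - (1/12)*sqrt(46) and 2/3 + (1/12)*sqrt(46).
Branch term (-14/11)*sqrt(1 - ν/(-9/10)): its argument vanishes at ν = -9/10, a square-root branch point, modulus 9/10.
Branch term (-13/10)*sqrt(1 - ν/(3/4)): its argument vanishes at ν = 3/4, a square-root branch point, modulus 3/4.
The radius of convergence is the smallest modulus among the singular points: 2/3 - (1/12)*sqrt(46).
The branch terms are analytic at -2/3 - (1/12)*sqrt(46) and contribute nothing to the residue; only the rational part matters.
The factor ν**2 + 4*ν/3 + 1/8 splits as (ν - a)(ν - a') with a = -2/3 - (1/12)*sqrt(46), a' = -2/3 + (1/12)*sqrt(46). At the order-3 pole a set g(ν) = (ν - a)^3*(rational part) = [-7/38] / (ν - a')^3.
Order-3 pole: residue = g''(a)/2; g''(-2/3 - (1/12)*sqrt(46)) = (40824/231173)*sqrt(46), so the residue is (20412/231173)*sqrt(46).
The branch terms are analytic at -2/3 + (1/12)*sqrt(46) and contribute nothing to the residue; only the rational part matters.
The factor ν**2 + 4*ν/3 + 1/8 splits as (ν - a)(ν - a') with a = -2/3 + (1/12)*sqrt(46), a' = -2/3 - (1/12)*sqrt(46). At the order-3 pole a set g(ν) = (ν - a)^3*(rational part) = [-7/38] / (ν - a')^3.
Order-3 pole: residue = g''(a)/2; g''(-2/3 + (1/12)*sqrt(46)) = -(40824/231173)*sqrt(46), so the residue is -(20412/231173)*sqrt(46).
List the singular points by increasing real part (a conjugate pair: the negative imaginary part first).


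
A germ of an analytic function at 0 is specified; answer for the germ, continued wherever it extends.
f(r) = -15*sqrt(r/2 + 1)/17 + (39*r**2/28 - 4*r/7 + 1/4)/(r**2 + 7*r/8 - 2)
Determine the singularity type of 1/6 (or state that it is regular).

The point is a regular point.

Denominator factors: r**2 + 7*r/8 - 2 = -263/144 at r = 1/6 — none vanishes.
Branch term sqrt(1 - r/(-2)): argument at 1/6 is 13/12, nonzero, so 1/6 is not its branch point (a point on a principal cut is still regular for the continued germ).
So the germ continues analytically to 1/6.


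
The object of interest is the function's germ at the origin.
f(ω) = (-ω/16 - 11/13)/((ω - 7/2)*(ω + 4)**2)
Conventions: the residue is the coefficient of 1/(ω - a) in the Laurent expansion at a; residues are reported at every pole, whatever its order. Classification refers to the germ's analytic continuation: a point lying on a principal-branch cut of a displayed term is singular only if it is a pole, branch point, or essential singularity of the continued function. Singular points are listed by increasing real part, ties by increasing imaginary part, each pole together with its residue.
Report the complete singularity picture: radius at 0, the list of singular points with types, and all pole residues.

Denominator factor (ω - 7/2): pole of order 1 at 7/2, modulus 7/2.
Denominator factor (ω + 4)^2: pole of order 2 at -4, modulus 4.
The radius of convergence is the smallest modulus among the singular points: 7/2.
At the order-2 pole -4 set g(ω) = (ω - (-4))^2*f(ω) = (-ω/16 - 11/13)/(ω - 7/2).
Order-2 pole: residue = g'(a); g'(-4) = 443/23400, so the residue is 443/23400.
At the order-1 pole 7/2 set g(ω) = (ω - (7/2))*f(ω) = (-ω/16 - 11/13)/(ω + 4)**2.
Simple pole: residue = g(a) at a = 7/2, which is -443/23400.
List the singular points by increasing real part (a conjugate pair: the negative imaginary part first).

Radius of convergence at 0: 7/2.
At -4: a pole of order 2; residue 443/23400.
At 7/2: a pole of order 1; residue -443/23400.


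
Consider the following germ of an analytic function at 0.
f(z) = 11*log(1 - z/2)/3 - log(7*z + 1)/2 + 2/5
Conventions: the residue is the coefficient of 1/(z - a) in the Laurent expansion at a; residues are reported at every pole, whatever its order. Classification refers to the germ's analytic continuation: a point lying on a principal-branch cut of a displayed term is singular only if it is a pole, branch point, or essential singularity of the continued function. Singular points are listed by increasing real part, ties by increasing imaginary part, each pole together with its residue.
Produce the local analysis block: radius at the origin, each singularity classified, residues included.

Branch term (11/3)*log(1 - z/(2)): its argument vanishes at z = 2, a logarithmic branch point, modulus 2.
Branch term (-1/2)*log(1 - z/(-1/7)): its argument vanishes at z = -1/7, a logarithmic branch point, modulus 1/7.
The radius of convergence is the smallest modulus among the singular points: 1/7.
List the singular points by increasing real part (a conjugate pair: the negative imaginary part first).

Radius of convergence at 0: 1/7.
At -1/7: a logarithmic branch point.
At 2: a logarithmic branch point.


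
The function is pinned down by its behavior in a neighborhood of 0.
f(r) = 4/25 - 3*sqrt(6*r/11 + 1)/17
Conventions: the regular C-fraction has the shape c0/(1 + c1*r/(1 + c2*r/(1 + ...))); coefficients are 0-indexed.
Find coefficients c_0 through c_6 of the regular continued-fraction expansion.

Taylor coefficients (expand at 0): a_0 = -7/425, a_1 = -9/187, a_2 = 27/4114, a_3 = -81/45254, a_4 = 1215/1991176, a_5 = -5103/21902936, a_6 = 45927/481864592.
c0 = a_0 = -7/425. Peel one level at a time: if S = 1 + c*r/S' with S'(0) = 1, then c is the r-coefficient of S and S' = c*r/(S - 1).
S_1 = c0/f = 1 + (-225/77)*r + (105975/11858)*r^2 + ...; c1 = -225/77.
S_2 = c1*r/(S_1 - 1) = 1 + (471/154)*r + (-9/484)*r^2 + ...; c2 = 471/154.
S_3 = c2*r/(S_2 - 1) = 1 + (21/3454)*r + (-19341/11930116)*r^2 + ...; c3 = 21/3454.
S_4 = c3*r/(S_3 - 1) = 1 + (921/3454)*r + (-9/484)*r^2 + ...; c4 = 921/3454.
S_5 = c4*r/(S_4 - 1) = 1 + (471/6754)*r + (-645741/45616516)*r^2 + ...; c5 = 471/6754.
S_6 = c5*r/(S_5 - 1) = 1 + (1371/6754)*r + ...; c6 = 1371/6754.

The regular C-fraction coefficients are [-7/425, -225/77, 471/154, 21/3454, 921/3454, 471/6754, 1371/6754].


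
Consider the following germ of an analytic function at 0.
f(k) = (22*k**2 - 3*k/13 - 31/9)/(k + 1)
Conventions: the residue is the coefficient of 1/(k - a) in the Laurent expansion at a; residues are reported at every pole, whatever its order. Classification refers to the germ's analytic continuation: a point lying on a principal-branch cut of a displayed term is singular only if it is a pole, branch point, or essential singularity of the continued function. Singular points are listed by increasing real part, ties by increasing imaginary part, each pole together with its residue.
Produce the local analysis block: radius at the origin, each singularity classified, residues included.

Denominator factor (k + 1): pole of order 1 at -1, modulus 1.
The radius of convergence is the smallest modulus among the singular points: 1.
At the order-1 pole -1 set g(k) = (k - (-1))*f(k) = 22*k**2 - 3*k/13 - 31/9.
Simple pole: residue = g(a) at a = -1, which is 2198/117.

Radius of convergence at 0: 1.
At -1: a pole of order 1; residue 2198/117.


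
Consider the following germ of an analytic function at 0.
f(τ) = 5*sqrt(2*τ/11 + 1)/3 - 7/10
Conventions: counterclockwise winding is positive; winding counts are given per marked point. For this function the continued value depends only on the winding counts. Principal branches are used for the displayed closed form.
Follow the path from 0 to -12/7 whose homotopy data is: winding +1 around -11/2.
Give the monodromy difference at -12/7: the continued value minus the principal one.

Continued minus principal equals -(10/231)*sqrt(4081).

The rational part is single-valued and drops out of the difference; each branch term changes only by its own monodromy.
(5/3)*sqrt(1 - τ/(-11/2)): winding +1 is odd, the square root flips sign, contributing -2*(5/3)*sqrt(1 - (-12/7)/(-11/2)) = -2*(5/3)*sqrt(53/77) = -(10/231)*sqrt(4081).
Summing the contributions at τ = -12/7 gives -(10/231)*sqrt(4081).


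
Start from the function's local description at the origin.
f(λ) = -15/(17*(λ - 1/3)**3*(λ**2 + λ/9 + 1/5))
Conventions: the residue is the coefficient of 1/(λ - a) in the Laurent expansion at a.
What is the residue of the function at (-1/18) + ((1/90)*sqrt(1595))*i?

The residue is (4738500/1764991) + ((56770875/563032129)*sqrt(1595))*i.

The factor λ**2 + λ/9 + 1/5 splits as (λ - a)(λ - a') with a = (-1/18) + ((1/90)*sqrt(1595))*i, a' = (-1/18) - ((1/90)*sqrt(1595))*i. At the order-1 pole a set g(λ) = (λ - a)*f(λ) = [-15/(17*(λ - 1/3)**3)] / (λ - a').
Simple pole: residue = g(a) at a = (-1/18) + ((1/90)*sqrt(1595))*i, which is (4738500/1764991) + ((56770875/563032129)*sqrt(1595))*i.


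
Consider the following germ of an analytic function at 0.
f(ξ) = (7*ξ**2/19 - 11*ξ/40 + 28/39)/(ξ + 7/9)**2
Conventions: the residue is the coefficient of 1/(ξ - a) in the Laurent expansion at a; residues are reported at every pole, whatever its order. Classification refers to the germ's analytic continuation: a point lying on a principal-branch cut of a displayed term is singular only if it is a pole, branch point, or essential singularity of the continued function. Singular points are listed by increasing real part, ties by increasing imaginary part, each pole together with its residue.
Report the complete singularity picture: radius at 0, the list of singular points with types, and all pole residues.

Denominator factor (ξ + 7/9)^2: pole of order 2 at -7/9, modulus 7/9.
The radius of convergence is the smallest modulus among the singular points: 7/9.
At the order-2 pole -7/9 set g(ξ) = (ξ - (-7/9))^2*f(ξ) = 7*ξ**2/19 - 11*ξ/40 + 28/39.
Order-2 pole: residue = g'(a); g'(-7/9) = -5801/6840, so the residue is -5801/6840.

Radius of convergence at 0: 7/9.
At -7/9: a pole of order 2; residue -5801/6840.


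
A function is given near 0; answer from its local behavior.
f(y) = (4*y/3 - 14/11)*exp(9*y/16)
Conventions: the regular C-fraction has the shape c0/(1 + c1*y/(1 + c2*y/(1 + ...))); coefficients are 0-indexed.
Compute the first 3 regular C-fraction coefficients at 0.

Taylor coefficients (expand at 0): a_0 = -14/11, a_1 = 163/264, a_2 = 1545/2816.
c0 = a_0 = -14/11. Peel one level at a time: if S = 1 + c*y/S' with S'(0) = 1, then c is the y-coefficient of S and S' = c*y/(S - 1).
S_1 = c0/f = 1 + (163/336)*y + (150473/225792)*y^2 + ...; c1 = 163/336.
S_2 = c1*y/(S_1 - 1) = 1 + (-150473/109536)*y + ...; c2 = -150473/109536.

The regular C-fraction coefficients are [-14/11, 163/336, -150473/109536].


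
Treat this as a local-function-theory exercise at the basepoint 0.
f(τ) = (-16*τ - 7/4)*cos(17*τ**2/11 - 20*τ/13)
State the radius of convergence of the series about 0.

The radius of convergence is infinite.

The factor cos(17*τ**2/11 - 20*τ/13) is entire and contributes no finite singular point.
The polynomial part has no poles.
No finite singular points: the Taylor series at 0 converges everywhere.


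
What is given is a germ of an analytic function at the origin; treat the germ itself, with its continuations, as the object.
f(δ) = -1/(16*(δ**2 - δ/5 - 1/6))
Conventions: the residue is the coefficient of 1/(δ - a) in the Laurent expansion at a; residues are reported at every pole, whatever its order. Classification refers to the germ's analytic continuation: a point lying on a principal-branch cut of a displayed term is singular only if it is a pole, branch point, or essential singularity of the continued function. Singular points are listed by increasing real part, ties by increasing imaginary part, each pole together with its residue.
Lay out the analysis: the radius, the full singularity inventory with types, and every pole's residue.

Radius of convergence at 0: -1/10 + (1/30)*sqrt(159).
At 1/10 - (1/30)*sqrt(159): a pole of order 1; residue (5/848)*sqrt(159).
At 1/10 + (1/30)*sqrt(159): a pole of order 1; residue -(5/848)*sqrt(159).

Denominator factor (δ**2 - δ/5 - 1/6): discriminant 53/75, real irrational roots 1/10 + (1/30)*sqrt(159) and 1/10 - (1/30)*sqrt(159); poles of order 1, moduli 1/10 + (1/30)*sqrt(159) and -1/10 + (1/30)*sqrt(159).
The radius of convergence is the smallest modulus among the singular points: -1/10 + (1/30)*sqrt(159).
The factor δ**2 - δ/5 - 1/6 splits as (δ - a)(δ - a') with a = 1/10 - (1/30)*sqrt(159), a' = 1/10 + (1/30)*sqrt(159). At the order-1 pole a set g(δ) = (δ - a)*f(δ) = [-1/16] / (δ - a').
Simple pole: residue = g(a) at a = 1/10 - (1/30)*sqrt(159), which is (5/848)*sqrt(159).
The factor δ**2 - δ/5 - 1/6 splits as (δ - a)(δ - a') with a = 1/10 + (1/30)*sqrt(159), a' = 1/10 - (1/30)*sqrt(159). At the order-1 pole a set g(δ) = (δ - a)*f(δ) = [-1/16] / (δ - a').
Simple pole: residue = g(a) at a = 1/10 + (1/30)*sqrt(159), which is -(5/848)*sqrt(159).
List the singular points by increasing real part (a conjugate pair: the negative imaginary part first).


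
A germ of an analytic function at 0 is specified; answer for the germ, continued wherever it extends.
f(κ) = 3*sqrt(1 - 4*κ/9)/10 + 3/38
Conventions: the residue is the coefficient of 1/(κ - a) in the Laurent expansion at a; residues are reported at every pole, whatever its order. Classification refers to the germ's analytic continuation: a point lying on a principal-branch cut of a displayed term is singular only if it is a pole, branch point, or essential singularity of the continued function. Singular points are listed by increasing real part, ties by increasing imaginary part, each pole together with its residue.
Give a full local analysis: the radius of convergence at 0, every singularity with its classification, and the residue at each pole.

Radius of convergence at 0: 9/4.
At 9/4: an algebraic (square-root) branch point.

Branch term (3/10)*sqrt(1 - κ/(9/4)): its argument vanishes at κ = 9/4, a square-root branch point, modulus 9/4.
The radius of convergence is the smallest modulus among the singular points: 9/4.


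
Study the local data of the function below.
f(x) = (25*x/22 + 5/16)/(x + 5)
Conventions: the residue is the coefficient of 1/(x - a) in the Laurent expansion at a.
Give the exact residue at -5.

The residue is -945/176.

At the order-1 pole -5 set g(x) = (x - (-5))*f(x) = 25*x/22 + 5/16.
Simple pole: residue = g(a) at a = -5, which is -945/176.


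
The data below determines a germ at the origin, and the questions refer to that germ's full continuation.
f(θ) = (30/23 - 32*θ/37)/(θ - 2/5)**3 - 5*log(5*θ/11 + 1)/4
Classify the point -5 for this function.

Denominator factors: θ - 2/5 = -27/5 at θ = -5 — none vanishes.
Branch term log(1 - θ/(-11/5)): argument at -5 is -14/11, nonzero, so -5 is not its branch point (a point on a principal cut is still regular for the continued germ).
So the germ continues analytically to -5.

The point is a regular point.


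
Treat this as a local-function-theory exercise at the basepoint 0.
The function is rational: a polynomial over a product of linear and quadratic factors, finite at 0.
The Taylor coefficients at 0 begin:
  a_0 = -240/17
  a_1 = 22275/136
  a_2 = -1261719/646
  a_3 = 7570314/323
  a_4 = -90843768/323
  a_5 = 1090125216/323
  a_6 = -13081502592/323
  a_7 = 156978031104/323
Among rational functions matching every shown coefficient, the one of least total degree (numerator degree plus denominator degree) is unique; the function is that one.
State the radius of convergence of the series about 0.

The radius of convergence is 1/12.

No rational of total degree below 3 reproduces all 8 coefficients; solving the [2/1] Pade equations on them gives f(ν) = (39*ν**2/38 - 15*ν/32 - 20/17)/(ν + 1/12), whose expansion matches every shown term.
Denominator factor (ν + 1/12): pole of order 1 at -1/12, modulus 1/12.
The radius of convergence is the smallest modulus among the singular points: 1/12.


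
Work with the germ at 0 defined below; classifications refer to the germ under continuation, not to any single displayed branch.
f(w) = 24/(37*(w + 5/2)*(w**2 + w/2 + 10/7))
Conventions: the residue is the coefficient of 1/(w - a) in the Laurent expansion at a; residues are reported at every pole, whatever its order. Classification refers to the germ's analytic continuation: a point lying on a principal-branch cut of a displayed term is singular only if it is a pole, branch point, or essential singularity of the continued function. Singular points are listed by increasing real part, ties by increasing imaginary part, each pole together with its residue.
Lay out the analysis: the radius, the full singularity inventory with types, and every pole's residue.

Denominator factor (w + 5/2): pole of order 1 at -5/2, modulus 5/2.
Denominator factor (w**2 + w/2 + 10/7): discriminant -153/28, complex-conjugate roots (-1/4) + ((3/28)*sqrt(119))*i and (-1/4) - ((3/28)*sqrt(119))*i; poles of order 1, moduli (1/7)*sqrt(70) and (1/7)*sqrt(70).
The radius of convergence is the smallest modulus among the singular points: (1/7)*sqrt(70).
At the order-1 pole -5/2 set g(w) = (w - (-5/2))*f(w) = 24/(37*(w**2 + w/2 + 10/7)).
Simple pole: residue = g(a) at a = -5/2, which is 56/555.
The factor w**2 + w/2 + 10/7 splits as (w - a)(w - a') with a = (-1/4) - ((3/28)*sqrt(119))*i, a' = (-1/4) + ((3/28)*sqrt(119))*i. At the order-1 pole a set g(w) = (w - a)*f(w) = [24/(37*(w + 5/2))] / (w - a').
Simple pole: residue = g(a) at a = (-1/4) - ((3/28)*sqrt(119))*i, which is (-28/555) + ((28/3145)*sqrt(119))*i.
The factor w**2 + w/2 + 10/7 splits as (w - a)(w - a') with a = (-1/4) + ((3/28)*sqrt(119))*i, a' = (-1/4) - ((3/28)*sqrt(119))*i. At the order-1 pole a set g(w) = (w - a)*f(w) = [24/(37*(w + 5/2))] / (w - a').
Simple pole: residue = g(a) at a = (-1/4) + ((3/28)*sqrt(119))*i, which is (-28/555) - ((28/3145)*sqrt(119))*i.
List the singular points by increasing real part (a conjugate pair: the negative imaginary part first).

Radius of convergence at 0: (1/7)*sqrt(70).
At -5/2: a pole of order 1; residue 56/555.
At (-1/4) - ((3/28)*sqrt(119))*i: a pole of order 1; residue (-28/555) + ((28/3145)*sqrt(119))*i.
At (-1/4) + ((3/28)*sqrt(119))*i: a pole of order 1; residue (-28/555) - ((28/3145)*sqrt(119))*i.
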